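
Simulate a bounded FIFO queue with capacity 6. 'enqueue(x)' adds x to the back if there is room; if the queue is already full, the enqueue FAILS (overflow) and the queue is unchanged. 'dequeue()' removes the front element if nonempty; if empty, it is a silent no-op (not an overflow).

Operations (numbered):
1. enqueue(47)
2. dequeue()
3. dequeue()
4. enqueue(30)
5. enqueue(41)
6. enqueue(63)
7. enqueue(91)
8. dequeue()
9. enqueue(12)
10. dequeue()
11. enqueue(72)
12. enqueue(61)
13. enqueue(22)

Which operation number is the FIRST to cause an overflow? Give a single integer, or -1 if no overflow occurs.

Answer: -1

Derivation:
1. enqueue(47): size=1
2. dequeue(): size=0
3. dequeue(): empty, no-op, size=0
4. enqueue(30): size=1
5. enqueue(41): size=2
6. enqueue(63): size=3
7. enqueue(91): size=4
8. dequeue(): size=3
9. enqueue(12): size=4
10. dequeue(): size=3
11. enqueue(72): size=4
12. enqueue(61): size=5
13. enqueue(22): size=6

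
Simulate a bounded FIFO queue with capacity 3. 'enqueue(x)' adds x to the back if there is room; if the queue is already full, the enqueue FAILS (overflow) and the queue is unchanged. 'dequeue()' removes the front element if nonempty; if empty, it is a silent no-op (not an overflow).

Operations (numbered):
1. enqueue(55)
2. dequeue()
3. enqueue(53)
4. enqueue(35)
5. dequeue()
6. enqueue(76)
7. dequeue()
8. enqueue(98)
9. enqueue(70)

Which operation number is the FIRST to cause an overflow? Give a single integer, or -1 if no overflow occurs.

Answer: -1

Derivation:
1. enqueue(55): size=1
2. dequeue(): size=0
3. enqueue(53): size=1
4. enqueue(35): size=2
5. dequeue(): size=1
6. enqueue(76): size=2
7. dequeue(): size=1
8. enqueue(98): size=2
9. enqueue(70): size=3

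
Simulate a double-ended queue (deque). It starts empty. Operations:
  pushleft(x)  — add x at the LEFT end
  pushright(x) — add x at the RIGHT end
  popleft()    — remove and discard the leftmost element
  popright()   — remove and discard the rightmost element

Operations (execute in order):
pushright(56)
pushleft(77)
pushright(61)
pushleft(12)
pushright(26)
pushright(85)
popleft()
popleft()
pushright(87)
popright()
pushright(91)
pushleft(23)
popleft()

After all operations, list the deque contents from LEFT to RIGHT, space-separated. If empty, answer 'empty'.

pushright(56): [56]
pushleft(77): [77, 56]
pushright(61): [77, 56, 61]
pushleft(12): [12, 77, 56, 61]
pushright(26): [12, 77, 56, 61, 26]
pushright(85): [12, 77, 56, 61, 26, 85]
popleft(): [77, 56, 61, 26, 85]
popleft(): [56, 61, 26, 85]
pushright(87): [56, 61, 26, 85, 87]
popright(): [56, 61, 26, 85]
pushright(91): [56, 61, 26, 85, 91]
pushleft(23): [23, 56, 61, 26, 85, 91]
popleft(): [56, 61, 26, 85, 91]

Answer: 56 61 26 85 91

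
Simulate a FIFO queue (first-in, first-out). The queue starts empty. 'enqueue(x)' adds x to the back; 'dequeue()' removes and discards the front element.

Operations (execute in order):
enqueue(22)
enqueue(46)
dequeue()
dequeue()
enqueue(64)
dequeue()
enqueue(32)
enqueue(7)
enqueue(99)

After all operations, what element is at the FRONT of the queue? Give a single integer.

enqueue(22): queue = [22]
enqueue(46): queue = [22, 46]
dequeue(): queue = [46]
dequeue(): queue = []
enqueue(64): queue = [64]
dequeue(): queue = []
enqueue(32): queue = [32]
enqueue(7): queue = [32, 7]
enqueue(99): queue = [32, 7, 99]

Answer: 32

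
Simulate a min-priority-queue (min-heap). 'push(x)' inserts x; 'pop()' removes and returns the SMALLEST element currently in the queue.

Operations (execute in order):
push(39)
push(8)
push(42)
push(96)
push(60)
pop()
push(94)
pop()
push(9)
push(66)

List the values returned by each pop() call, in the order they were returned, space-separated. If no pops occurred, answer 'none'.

Answer: 8 39

Derivation:
push(39): heap contents = [39]
push(8): heap contents = [8, 39]
push(42): heap contents = [8, 39, 42]
push(96): heap contents = [8, 39, 42, 96]
push(60): heap contents = [8, 39, 42, 60, 96]
pop() → 8: heap contents = [39, 42, 60, 96]
push(94): heap contents = [39, 42, 60, 94, 96]
pop() → 39: heap contents = [42, 60, 94, 96]
push(9): heap contents = [9, 42, 60, 94, 96]
push(66): heap contents = [9, 42, 60, 66, 94, 96]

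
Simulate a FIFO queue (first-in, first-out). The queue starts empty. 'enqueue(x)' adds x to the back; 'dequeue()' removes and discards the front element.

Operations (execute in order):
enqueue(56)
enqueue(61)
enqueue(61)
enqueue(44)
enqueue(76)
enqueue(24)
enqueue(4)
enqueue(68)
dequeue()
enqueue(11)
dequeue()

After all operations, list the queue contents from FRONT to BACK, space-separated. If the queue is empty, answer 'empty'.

Answer: 61 44 76 24 4 68 11

Derivation:
enqueue(56): [56]
enqueue(61): [56, 61]
enqueue(61): [56, 61, 61]
enqueue(44): [56, 61, 61, 44]
enqueue(76): [56, 61, 61, 44, 76]
enqueue(24): [56, 61, 61, 44, 76, 24]
enqueue(4): [56, 61, 61, 44, 76, 24, 4]
enqueue(68): [56, 61, 61, 44, 76, 24, 4, 68]
dequeue(): [61, 61, 44, 76, 24, 4, 68]
enqueue(11): [61, 61, 44, 76, 24, 4, 68, 11]
dequeue(): [61, 44, 76, 24, 4, 68, 11]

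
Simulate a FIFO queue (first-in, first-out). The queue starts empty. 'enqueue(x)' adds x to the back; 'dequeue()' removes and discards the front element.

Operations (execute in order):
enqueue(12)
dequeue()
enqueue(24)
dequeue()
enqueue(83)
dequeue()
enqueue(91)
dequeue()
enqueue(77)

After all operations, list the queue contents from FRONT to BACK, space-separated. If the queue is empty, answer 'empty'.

Answer: 77

Derivation:
enqueue(12): [12]
dequeue(): []
enqueue(24): [24]
dequeue(): []
enqueue(83): [83]
dequeue(): []
enqueue(91): [91]
dequeue(): []
enqueue(77): [77]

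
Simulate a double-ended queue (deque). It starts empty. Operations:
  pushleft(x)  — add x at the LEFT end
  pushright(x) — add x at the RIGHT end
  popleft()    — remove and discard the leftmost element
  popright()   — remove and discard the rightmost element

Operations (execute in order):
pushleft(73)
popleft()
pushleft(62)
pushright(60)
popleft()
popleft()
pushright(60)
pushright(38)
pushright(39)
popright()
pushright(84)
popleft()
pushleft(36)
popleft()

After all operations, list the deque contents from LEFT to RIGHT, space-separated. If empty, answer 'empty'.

Answer: 38 84

Derivation:
pushleft(73): [73]
popleft(): []
pushleft(62): [62]
pushright(60): [62, 60]
popleft(): [60]
popleft(): []
pushright(60): [60]
pushright(38): [60, 38]
pushright(39): [60, 38, 39]
popright(): [60, 38]
pushright(84): [60, 38, 84]
popleft(): [38, 84]
pushleft(36): [36, 38, 84]
popleft(): [38, 84]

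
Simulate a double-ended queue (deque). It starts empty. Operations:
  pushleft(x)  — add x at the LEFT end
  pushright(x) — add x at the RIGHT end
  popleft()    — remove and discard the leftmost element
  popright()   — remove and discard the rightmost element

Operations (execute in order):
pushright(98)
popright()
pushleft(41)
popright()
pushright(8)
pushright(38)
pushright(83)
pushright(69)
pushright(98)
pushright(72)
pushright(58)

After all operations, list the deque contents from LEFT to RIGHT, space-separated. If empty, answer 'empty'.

Answer: 8 38 83 69 98 72 58

Derivation:
pushright(98): [98]
popright(): []
pushleft(41): [41]
popright(): []
pushright(8): [8]
pushright(38): [8, 38]
pushright(83): [8, 38, 83]
pushright(69): [8, 38, 83, 69]
pushright(98): [8, 38, 83, 69, 98]
pushright(72): [8, 38, 83, 69, 98, 72]
pushright(58): [8, 38, 83, 69, 98, 72, 58]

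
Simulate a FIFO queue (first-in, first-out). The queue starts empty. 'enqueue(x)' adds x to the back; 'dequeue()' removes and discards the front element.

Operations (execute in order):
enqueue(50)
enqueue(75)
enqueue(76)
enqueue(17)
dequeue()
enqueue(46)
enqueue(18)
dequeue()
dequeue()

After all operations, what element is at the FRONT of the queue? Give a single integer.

Answer: 17

Derivation:
enqueue(50): queue = [50]
enqueue(75): queue = [50, 75]
enqueue(76): queue = [50, 75, 76]
enqueue(17): queue = [50, 75, 76, 17]
dequeue(): queue = [75, 76, 17]
enqueue(46): queue = [75, 76, 17, 46]
enqueue(18): queue = [75, 76, 17, 46, 18]
dequeue(): queue = [76, 17, 46, 18]
dequeue(): queue = [17, 46, 18]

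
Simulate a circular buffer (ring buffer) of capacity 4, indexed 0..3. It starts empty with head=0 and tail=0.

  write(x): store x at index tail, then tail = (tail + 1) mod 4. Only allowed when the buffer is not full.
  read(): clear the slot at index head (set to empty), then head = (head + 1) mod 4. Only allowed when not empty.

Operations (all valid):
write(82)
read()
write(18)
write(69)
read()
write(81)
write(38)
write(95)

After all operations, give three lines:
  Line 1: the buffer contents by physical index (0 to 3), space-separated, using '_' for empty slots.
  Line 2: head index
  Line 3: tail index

Answer: 38 95 69 81
2
2

Derivation:
write(82): buf=[82 _ _ _], head=0, tail=1, size=1
read(): buf=[_ _ _ _], head=1, tail=1, size=0
write(18): buf=[_ 18 _ _], head=1, tail=2, size=1
write(69): buf=[_ 18 69 _], head=1, tail=3, size=2
read(): buf=[_ _ 69 _], head=2, tail=3, size=1
write(81): buf=[_ _ 69 81], head=2, tail=0, size=2
write(38): buf=[38 _ 69 81], head=2, tail=1, size=3
write(95): buf=[38 95 69 81], head=2, tail=2, size=4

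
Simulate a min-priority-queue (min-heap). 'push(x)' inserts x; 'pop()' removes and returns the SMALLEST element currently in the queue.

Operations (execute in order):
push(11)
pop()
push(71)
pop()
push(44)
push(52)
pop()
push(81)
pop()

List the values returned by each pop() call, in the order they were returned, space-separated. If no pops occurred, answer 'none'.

push(11): heap contents = [11]
pop() → 11: heap contents = []
push(71): heap contents = [71]
pop() → 71: heap contents = []
push(44): heap contents = [44]
push(52): heap contents = [44, 52]
pop() → 44: heap contents = [52]
push(81): heap contents = [52, 81]
pop() → 52: heap contents = [81]

Answer: 11 71 44 52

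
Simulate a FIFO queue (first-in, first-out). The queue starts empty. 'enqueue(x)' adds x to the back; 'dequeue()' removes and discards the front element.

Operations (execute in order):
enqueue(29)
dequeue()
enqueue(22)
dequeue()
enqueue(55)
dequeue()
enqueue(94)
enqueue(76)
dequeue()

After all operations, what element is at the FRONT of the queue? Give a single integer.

Answer: 76

Derivation:
enqueue(29): queue = [29]
dequeue(): queue = []
enqueue(22): queue = [22]
dequeue(): queue = []
enqueue(55): queue = [55]
dequeue(): queue = []
enqueue(94): queue = [94]
enqueue(76): queue = [94, 76]
dequeue(): queue = [76]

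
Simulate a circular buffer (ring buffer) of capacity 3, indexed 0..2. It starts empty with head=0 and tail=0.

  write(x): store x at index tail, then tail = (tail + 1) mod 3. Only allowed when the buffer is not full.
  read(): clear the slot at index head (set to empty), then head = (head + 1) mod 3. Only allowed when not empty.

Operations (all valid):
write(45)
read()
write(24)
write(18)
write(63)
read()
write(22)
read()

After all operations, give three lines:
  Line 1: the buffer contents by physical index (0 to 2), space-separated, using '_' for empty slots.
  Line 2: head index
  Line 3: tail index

write(45): buf=[45 _ _], head=0, tail=1, size=1
read(): buf=[_ _ _], head=1, tail=1, size=0
write(24): buf=[_ 24 _], head=1, tail=2, size=1
write(18): buf=[_ 24 18], head=1, tail=0, size=2
write(63): buf=[63 24 18], head=1, tail=1, size=3
read(): buf=[63 _ 18], head=2, tail=1, size=2
write(22): buf=[63 22 18], head=2, tail=2, size=3
read(): buf=[63 22 _], head=0, tail=2, size=2

Answer: 63 22 _
0
2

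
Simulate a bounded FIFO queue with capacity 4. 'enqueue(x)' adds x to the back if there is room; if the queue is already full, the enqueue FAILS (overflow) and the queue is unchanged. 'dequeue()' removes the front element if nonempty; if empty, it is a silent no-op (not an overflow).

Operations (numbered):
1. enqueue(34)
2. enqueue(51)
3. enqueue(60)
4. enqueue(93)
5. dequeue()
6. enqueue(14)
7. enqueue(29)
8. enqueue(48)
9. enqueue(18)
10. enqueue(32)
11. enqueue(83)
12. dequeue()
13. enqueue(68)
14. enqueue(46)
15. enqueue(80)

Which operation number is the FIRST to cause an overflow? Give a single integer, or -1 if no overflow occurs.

Answer: 7

Derivation:
1. enqueue(34): size=1
2. enqueue(51): size=2
3. enqueue(60): size=3
4. enqueue(93): size=4
5. dequeue(): size=3
6. enqueue(14): size=4
7. enqueue(29): size=4=cap → OVERFLOW (fail)
8. enqueue(48): size=4=cap → OVERFLOW (fail)
9. enqueue(18): size=4=cap → OVERFLOW (fail)
10. enqueue(32): size=4=cap → OVERFLOW (fail)
11. enqueue(83): size=4=cap → OVERFLOW (fail)
12. dequeue(): size=3
13. enqueue(68): size=4
14. enqueue(46): size=4=cap → OVERFLOW (fail)
15. enqueue(80): size=4=cap → OVERFLOW (fail)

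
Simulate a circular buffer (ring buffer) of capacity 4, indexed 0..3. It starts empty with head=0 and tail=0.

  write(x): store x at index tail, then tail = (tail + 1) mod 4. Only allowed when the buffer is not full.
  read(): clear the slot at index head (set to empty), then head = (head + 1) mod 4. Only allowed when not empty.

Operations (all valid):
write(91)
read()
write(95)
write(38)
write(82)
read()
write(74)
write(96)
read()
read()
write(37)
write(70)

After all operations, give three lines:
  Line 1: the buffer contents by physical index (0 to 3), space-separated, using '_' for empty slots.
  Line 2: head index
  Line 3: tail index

Answer: 74 96 37 70
0
0

Derivation:
write(91): buf=[91 _ _ _], head=0, tail=1, size=1
read(): buf=[_ _ _ _], head=1, tail=1, size=0
write(95): buf=[_ 95 _ _], head=1, tail=2, size=1
write(38): buf=[_ 95 38 _], head=1, tail=3, size=2
write(82): buf=[_ 95 38 82], head=1, tail=0, size=3
read(): buf=[_ _ 38 82], head=2, tail=0, size=2
write(74): buf=[74 _ 38 82], head=2, tail=1, size=3
write(96): buf=[74 96 38 82], head=2, tail=2, size=4
read(): buf=[74 96 _ 82], head=3, tail=2, size=3
read(): buf=[74 96 _ _], head=0, tail=2, size=2
write(37): buf=[74 96 37 _], head=0, tail=3, size=3
write(70): buf=[74 96 37 70], head=0, tail=0, size=4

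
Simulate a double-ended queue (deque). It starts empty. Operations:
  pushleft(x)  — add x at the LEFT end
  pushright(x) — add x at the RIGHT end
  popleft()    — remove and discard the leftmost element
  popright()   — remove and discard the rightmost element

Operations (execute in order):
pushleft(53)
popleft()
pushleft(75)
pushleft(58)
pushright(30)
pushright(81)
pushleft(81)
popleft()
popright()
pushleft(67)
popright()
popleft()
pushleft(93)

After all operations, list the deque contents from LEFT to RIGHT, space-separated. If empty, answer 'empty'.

Answer: 93 58 75

Derivation:
pushleft(53): [53]
popleft(): []
pushleft(75): [75]
pushleft(58): [58, 75]
pushright(30): [58, 75, 30]
pushright(81): [58, 75, 30, 81]
pushleft(81): [81, 58, 75, 30, 81]
popleft(): [58, 75, 30, 81]
popright(): [58, 75, 30]
pushleft(67): [67, 58, 75, 30]
popright(): [67, 58, 75]
popleft(): [58, 75]
pushleft(93): [93, 58, 75]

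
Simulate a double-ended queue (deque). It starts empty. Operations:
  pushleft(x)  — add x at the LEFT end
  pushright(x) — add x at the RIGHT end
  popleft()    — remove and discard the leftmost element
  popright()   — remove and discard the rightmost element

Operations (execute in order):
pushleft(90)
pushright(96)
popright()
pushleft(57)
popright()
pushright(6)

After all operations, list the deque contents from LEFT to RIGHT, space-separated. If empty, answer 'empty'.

Answer: 57 6

Derivation:
pushleft(90): [90]
pushright(96): [90, 96]
popright(): [90]
pushleft(57): [57, 90]
popright(): [57]
pushright(6): [57, 6]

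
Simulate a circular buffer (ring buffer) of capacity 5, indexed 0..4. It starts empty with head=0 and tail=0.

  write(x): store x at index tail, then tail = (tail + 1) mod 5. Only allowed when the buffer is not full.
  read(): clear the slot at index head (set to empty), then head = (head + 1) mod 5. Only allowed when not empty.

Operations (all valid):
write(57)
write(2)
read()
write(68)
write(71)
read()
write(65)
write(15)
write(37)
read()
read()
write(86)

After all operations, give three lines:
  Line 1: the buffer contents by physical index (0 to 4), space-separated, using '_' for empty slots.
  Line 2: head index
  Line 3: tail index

write(57): buf=[57 _ _ _ _], head=0, tail=1, size=1
write(2): buf=[57 2 _ _ _], head=0, tail=2, size=2
read(): buf=[_ 2 _ _ _], head=1, tail=2, size=1
write(68): buf=[_ 2 68 _ _], head=1, tail=3, size=2
write(71): buf=[_ 2 68 71 _], head=1, tail=4, size=3
read(): buf=[_ _ 68 71 _], head=2, tail=4, size=2
write(65): buf=[_ _ 68 71 65], head=2, tail=0, size=3
write(15): buf=[15 _ 68 71 65], head=2, tail=1, size=4
write(37): buf=[15 37 68 71 65], head=2, tail=2, size=5
read(): buf=[15 37 _ 71 65], head=3, tail=2, size=4
read(): buf=[15 37 _ _ 65], head=4, tail=2, size=3
write(86): buf=[15 37 86 _ 65], head=4, tail=3, size=4

Answer: 15 37 86 _ 65
4
3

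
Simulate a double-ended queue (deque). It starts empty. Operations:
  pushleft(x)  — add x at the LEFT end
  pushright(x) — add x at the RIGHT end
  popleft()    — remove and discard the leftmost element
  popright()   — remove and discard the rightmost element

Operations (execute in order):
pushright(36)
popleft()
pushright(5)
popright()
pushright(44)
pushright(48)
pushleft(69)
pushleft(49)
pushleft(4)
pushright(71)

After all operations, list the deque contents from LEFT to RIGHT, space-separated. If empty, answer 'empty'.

pushright(36): [36]
popleft(): []
pushright(5): [5]
popright(): []
pushright(44): [44]
pushright(48): [44, 48]
pushleft(69): [69, 44, 48]
pushleft(49): [49, 69, 44, 48]
pushleft(4): [4, 49, 69, 44, 48]
pushright(71): [4, 49, 69, 44, 48, 71]

Answer: 4 49 69 44 48 71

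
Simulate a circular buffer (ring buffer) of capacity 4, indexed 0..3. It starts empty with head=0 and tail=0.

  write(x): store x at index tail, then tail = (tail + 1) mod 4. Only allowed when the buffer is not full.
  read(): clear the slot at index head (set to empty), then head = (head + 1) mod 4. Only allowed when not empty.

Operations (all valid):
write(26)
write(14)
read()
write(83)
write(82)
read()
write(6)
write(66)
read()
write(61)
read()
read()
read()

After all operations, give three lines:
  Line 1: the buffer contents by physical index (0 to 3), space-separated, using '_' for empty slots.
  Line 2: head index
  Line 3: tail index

write(26): buf=[26 _ _ _], head=0, tail=1, size=1
write(14): buf=[26 14 _ _], head=0, tail=2, size=2
read(): buf=[_ 14 _ _], head=1, tail=2, size=1
write(83): buf=[_ 14 83 _], head=1, tail=3, size=2
write(82): buf=[_ 14 83 82], head=1, tail=0, size=3
read(): buf=[_ _ 83 82], head=2, tail=0, size=2
write(6): buf=[6 _ 83 82], head=2, tail=1, size=3
write(66): buf=[6 66 83 82], head=2, tail=2, size=4
read(): buf=[6 66 _ 82], head=3, tail=2, size=3
write(61): buf=[6 66 61 82], head=3, tail=3, size=4
read(): buf=[6 66 61 _], head=0, tail=3, size=3
read(): buf=[_ 66 61 _], head=1, tail=3, size=2
read(): buf=[_ _ 61 _], head=2, tail=3, size=1

Answer: _ _ 61 _
2
3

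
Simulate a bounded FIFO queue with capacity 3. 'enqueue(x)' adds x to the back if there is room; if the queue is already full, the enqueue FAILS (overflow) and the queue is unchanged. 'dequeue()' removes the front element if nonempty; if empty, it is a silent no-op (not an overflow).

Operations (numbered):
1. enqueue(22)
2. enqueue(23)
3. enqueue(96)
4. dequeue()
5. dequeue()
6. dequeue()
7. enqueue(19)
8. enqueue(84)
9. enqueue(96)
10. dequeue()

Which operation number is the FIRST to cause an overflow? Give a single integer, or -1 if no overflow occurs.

1. enqueue(22): size=1
2. enqueue(23): size=2
3. enqueue(96): size=3
4. dequeue(): size=2
5. dequeue(): size=1
6. dequeue(): size=0
7. enqueue(19): size=1
8. enqueue(84): size=2
9. enqueue(96): size=3
10. dequeue(): size=2

Answer: -1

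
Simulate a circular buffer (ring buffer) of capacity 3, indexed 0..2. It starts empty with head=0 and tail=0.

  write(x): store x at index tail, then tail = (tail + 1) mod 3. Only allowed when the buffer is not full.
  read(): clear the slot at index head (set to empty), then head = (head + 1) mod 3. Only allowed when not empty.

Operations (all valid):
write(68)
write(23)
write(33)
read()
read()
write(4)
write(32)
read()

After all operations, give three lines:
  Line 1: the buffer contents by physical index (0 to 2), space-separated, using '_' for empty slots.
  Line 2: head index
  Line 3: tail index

Answer: 4 32 _
0
2

Derivation:
write(68): buf=[68 _ _], head=0, tail=1, size=1
write(23): buf=[68 23 _], head=0, tail=2, size=2
write(33): buf=[68 23 33], head=0, tail=0, size=3
read(): buf=[_ 23 33], head=1, tail=0, size=2
read(): buf=[_ _ 33], head=2, tail=0, size=1
write(4): buf=[4 _ 33], head=2, tail=1, size=2
write(32): buf=[4 32 33], head=2, tail=2, size=3
read(): buf=[4 32 _], head=0, tail=2, size=2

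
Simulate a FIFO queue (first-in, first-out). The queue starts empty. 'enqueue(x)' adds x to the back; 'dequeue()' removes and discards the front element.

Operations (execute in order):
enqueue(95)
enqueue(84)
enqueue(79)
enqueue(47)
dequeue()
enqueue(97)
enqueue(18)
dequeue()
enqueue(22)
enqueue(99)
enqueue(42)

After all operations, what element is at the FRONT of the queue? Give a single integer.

enqueue(95): queue = [95]
enqueue(84): queue = [95, 84]
enqueue(79): queue = [95, 84, 79]
enqueue(47): queue = [95, 84, 79, 47]
dequeue(): queue = [84, 79, 47]
enqueue(97): queue = [84, 79, 47, 97]
enqueue(18): queue = [84, 79, 47, 97, 18]
dequeue(): queue = [79, 47, 97, 18]
enqueue(22): queue = [79, 47, 97, 18, 22]
enqueue(99): queue = [79, 47, 97, 18, 22, 99]
enqueue(42): queue = [79, 47, 97, 18, 22, 99, 42]

Answer: 79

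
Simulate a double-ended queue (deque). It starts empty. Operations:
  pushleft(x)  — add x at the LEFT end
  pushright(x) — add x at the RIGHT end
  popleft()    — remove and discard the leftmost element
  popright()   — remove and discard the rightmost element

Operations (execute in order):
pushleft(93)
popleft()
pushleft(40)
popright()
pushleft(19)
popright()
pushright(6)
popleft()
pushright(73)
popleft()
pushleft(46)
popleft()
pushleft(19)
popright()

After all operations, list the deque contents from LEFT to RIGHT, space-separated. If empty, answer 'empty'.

pushleft(93): [93]
popleft(): []
pushleft(40): [40]
popright(): []
pushleft(19): [19]
popright(): []
pushright(6): [6]
popleft(): []
pushright(73): [73]
popleft(): []
pushleft(46): [46]
popleft(): []
pushleft(19): [19]
popright(): []

Answer: empty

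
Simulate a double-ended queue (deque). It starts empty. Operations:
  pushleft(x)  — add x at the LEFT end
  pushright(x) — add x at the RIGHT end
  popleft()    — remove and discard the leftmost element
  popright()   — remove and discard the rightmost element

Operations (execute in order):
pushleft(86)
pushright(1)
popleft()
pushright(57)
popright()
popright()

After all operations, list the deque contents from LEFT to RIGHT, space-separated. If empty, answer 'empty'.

Answer: empty

Derivation:
pushleft(86): [86]
pushright(1): [86, 1]
popleft(): [1]
pushright(57): [1, 57]
popright(): [1]
popright(): []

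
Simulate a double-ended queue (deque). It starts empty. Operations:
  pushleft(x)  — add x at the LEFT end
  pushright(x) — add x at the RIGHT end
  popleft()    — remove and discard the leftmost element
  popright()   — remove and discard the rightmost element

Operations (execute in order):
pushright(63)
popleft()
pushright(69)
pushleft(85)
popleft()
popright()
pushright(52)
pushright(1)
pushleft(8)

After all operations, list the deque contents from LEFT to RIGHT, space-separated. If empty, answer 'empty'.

pushright(63): [63]
popleft(): []
pushright(69): [69]
pushleft(85): [85, 69]
popleft(): [69]
popright(): []
pushright(52): [52]
pushright(1): [52, 1]
pushleft(8): [8, 52, 1]

Answer: 8 52 1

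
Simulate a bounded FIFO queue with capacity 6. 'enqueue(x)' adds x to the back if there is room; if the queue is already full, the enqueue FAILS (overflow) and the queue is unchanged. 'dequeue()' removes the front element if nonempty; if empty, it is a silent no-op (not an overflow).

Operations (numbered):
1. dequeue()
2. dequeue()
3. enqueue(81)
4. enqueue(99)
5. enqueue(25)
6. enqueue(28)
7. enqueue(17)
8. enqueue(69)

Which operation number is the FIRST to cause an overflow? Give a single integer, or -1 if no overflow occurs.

Answer: -1

Derivation:
1. dequeue(): empty, no-op, size=0
2. dequeue(): empty, no-op, size=0
3. enqueue(81): size=1
4. enqueue(99): size=2
5. enqueue(25): size=3
6. enqueue(28): size=4
7. enqueue(17): size=5
8. enqueue(69): size=6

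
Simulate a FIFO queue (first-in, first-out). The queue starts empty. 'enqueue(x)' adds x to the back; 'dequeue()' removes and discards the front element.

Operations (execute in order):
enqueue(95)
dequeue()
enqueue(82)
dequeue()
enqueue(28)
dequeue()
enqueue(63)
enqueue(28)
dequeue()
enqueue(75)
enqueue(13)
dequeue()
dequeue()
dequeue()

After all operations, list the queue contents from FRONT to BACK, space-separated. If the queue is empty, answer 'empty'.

enqueue(95): [95]
dequeue(): []
enqueue(82): [82]
dequeue(): []
enqueue(28): [28]
dequeue(): []
enqueue(63): [63]
enqueue(28): [63, 28]
dequeue(): [28]
enqueue(75): [28, 75]
enqueue(13): [28, 75, 13]
dequeue(): [75, 13]
dequeue(): [13]
dequeue(): []

Answer: empty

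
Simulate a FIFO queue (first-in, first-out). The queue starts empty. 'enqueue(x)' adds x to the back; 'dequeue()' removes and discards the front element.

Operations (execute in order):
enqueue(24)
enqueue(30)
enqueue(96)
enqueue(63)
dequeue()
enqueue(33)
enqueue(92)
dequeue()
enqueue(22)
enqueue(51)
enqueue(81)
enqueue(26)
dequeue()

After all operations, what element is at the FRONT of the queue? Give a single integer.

enqueue(24): queue = [24]
enqueue(30): queue = [24, 30]
enqueue(96): queue = [24, 30, 96]
enqueue(63): queue = [24, 30, 96, 63]
dequeue(): queue = [30, 96, 63]
enqueue(33): queue = [30, 96, 63, 33]
enqueue(92): queue = [30, 96, 63, 33, 92]
dequeue(): queue = [96, 63, 33, 92]
enqueue(22): queue = [96, 63, 33, 92, 22]
enqueue(51): queue = [96, 63, 33, 92, 22, 51]
enqueue(81): queue = [96, 63, 33, 92, 22, 51, 81]
enqueue(26): queue = [96, 63, 33, 92, 22, 51, 81, 26]
dequeue(): queue = [63, 33, 92, 22, 51, 81, 26]

Answer: 63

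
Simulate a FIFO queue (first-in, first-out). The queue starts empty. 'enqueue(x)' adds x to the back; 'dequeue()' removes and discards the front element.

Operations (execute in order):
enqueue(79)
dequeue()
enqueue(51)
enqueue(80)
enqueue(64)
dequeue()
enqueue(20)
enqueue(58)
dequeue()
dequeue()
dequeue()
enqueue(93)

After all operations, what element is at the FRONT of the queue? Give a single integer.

Answer: 58

Derivation:
enqueue(79): queue = [79]
dequeue(): queue = []
enqueue(51): queue = [51]
enqueue(80): queue = [51, 80]
enqueue(64): queue = [51, 80, 64]
dequeue(): queue = [80, 64]
enqueue(20): queue = [80, 64, 20]
enqueue(58): queue = [80, 64, 20, 58]
dequeue(): queue = [64, 20, 58]
dequeue(): queue = [20, 58]
dequeue(): queue = [58]
enqueue(93): queue = [58, 93]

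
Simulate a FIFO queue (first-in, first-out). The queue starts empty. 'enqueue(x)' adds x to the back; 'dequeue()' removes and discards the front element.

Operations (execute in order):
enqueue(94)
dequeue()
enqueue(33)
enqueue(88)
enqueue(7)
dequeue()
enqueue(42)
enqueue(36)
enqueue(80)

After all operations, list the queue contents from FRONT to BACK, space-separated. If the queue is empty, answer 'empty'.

Answer: 88 7 42 36 80

Derivation:
enqueue(94): [94]
dequeue(): []
enqueue(33): [33]
enqueue(88): [33, 88]
enqueue(7): [33, 88, 7]
dequeue(): [88, 7]
enqueue(42): [88, 7, 42]
enqueue(36): [88, 7, 42, 36]
enqueue(80): [88, 7, 42, 36, 80]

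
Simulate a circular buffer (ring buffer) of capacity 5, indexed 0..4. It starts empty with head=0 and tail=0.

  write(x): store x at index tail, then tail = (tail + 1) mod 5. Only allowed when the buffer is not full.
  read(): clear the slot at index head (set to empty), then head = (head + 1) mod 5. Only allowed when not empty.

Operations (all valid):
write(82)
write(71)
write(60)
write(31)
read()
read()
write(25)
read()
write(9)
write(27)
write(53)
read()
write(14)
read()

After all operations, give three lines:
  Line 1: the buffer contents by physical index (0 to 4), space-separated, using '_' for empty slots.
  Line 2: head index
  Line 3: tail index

write(82): buf=[82 _ _ _ _], head=0, tail=1, size=1
write(71): buf=[82 71 _ _ _], head=0, tail=2, size=2
write(60): buf=[82 71 60 _ _], head=0, tail=3, size=3
write(31): buf=[82 71 60 31 _], head=0, tail=4, size=4
read(): buf=[_ 71 60 31 _], head=1, tail=4, size=3
read(): buf=[_ _ 60 31 _], head=2, tail=4, size=2
write(25): buf=[_ _ 60 31 25], head=2, tail=0, size=3
read(): buf=[_ _ _ 31 25], head=3, tail=0, size=2
write(9): buf=[9 _ _ 31 25], head=3, tail=1, size=3
write(27): buf=[9 27 _ 31 25], head=3, tail=2, size=4
write(53): buf=[9 27 53 31 25], head=3, tail=3, size=5
read(): buf=[9 27 53 _ 25], head=4, tail=3, size=4
write(14): buf=[9 27 53 14 25], head=4, tail=4, size=5
read(): buf=[9 27 53 14 _], head=0, tail=4, size=4

Answer: 9 27 53 14 _
0
4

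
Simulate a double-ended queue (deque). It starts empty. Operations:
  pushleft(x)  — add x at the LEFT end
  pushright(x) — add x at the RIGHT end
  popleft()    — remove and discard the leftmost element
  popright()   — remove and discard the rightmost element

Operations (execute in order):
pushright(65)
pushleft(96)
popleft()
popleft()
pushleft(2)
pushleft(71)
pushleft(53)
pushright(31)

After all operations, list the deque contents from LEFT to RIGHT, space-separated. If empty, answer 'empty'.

Answer: 53 71 2 31

Derivation:
pushright(65): [65]
pushleft(96): [96, 65]
popleft(): [65]
popleft(): []
pushleft(2): [2]
pushleft(71): [71, 2]
pushleft(53): [53, 71, 2]
pushright(31): [53, 71, 2, 31]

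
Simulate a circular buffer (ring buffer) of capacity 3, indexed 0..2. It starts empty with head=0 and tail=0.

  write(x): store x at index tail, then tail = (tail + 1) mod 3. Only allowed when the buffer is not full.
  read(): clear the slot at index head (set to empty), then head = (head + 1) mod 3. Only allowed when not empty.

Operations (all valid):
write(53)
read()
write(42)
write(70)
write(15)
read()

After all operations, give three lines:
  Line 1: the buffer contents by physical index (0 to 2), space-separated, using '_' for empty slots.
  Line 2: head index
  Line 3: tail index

Answer: 15 _ 70
2
1

Derivation:
write(53): buf=[53 _ _], head=0, tail=1, size=1
read(): buf=[_ _ _], head=1, tail=1, size=0
write(42): buf=[_ 42 _], head=1, tail=2, size=1
write(70): buf=[_ 42 70], head=1, tail=0, size=2
write(15): buf=[15 42 70], head=1, tail=1, size=3
read(): buf=[15 _ 70], head=2, tail=1, size=2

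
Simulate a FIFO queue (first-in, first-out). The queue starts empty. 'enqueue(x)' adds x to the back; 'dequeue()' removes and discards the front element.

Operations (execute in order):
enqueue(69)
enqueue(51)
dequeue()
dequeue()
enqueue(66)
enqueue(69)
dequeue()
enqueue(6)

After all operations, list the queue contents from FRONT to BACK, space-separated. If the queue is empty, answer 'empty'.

enqueue(69): [69]
enqueue(51): [69, 51]
dequeue(): [51]
dequeue(): []
enqueue(66): [66]
enqueue(69): [66, 69]
dequeue(): [69]
enqueue(6): [69, 6]

Answer: 69 6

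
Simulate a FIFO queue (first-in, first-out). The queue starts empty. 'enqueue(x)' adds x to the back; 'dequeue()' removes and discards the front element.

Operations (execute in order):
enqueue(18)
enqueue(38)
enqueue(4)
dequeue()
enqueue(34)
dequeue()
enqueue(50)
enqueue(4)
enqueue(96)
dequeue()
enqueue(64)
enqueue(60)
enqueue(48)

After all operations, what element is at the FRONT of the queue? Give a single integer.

Answer: 34

Derivation:
enqueue(18): queue = [18]
enqueue(38): queue = [18, 38]
enqueue(4): queue = [18, 38, 4]
dequeue(): queue = [38, 4]
enqueue(34): queue = [38, 4, 34]
dequeue(): queue = [4, 34]
enqueue(50): queue = [4, 34, 50]
enqueue(4): queue = [4, 34, 50, 4]
enqueue(96): queue = [4, 34, 50, 4, 96]
dequeue(): queue = [34, 50, 4, 96]
enqueue(64): queue = [34, 50, 4, 96, 64]
enqueue(60): queue = [34, 50, 4, 96, 64, 60]
enqueue(48): queue = [34, 50, 4, 96, 64, 60, 48]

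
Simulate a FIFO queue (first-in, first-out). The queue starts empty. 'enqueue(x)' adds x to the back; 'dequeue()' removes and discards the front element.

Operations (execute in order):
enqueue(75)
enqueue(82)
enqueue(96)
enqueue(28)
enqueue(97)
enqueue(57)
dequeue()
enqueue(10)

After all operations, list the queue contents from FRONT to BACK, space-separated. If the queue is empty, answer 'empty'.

enqueue(75): [75]
enqueue(82): [75, 82]
enqueue(96): [75, 82, 96]
enqueue(28): [75, 82, 96, 28]
enqueue(97): [75, 82, 96, 28, 97]
enqueue(57): [75, 82, 96, 28, 97, 57]
dequeue(): [82, 96, 28, 97, 57]
enqueue(10): [82, 96, 28, 97, 57, 10]

Answer: 82 96 28 97 57 10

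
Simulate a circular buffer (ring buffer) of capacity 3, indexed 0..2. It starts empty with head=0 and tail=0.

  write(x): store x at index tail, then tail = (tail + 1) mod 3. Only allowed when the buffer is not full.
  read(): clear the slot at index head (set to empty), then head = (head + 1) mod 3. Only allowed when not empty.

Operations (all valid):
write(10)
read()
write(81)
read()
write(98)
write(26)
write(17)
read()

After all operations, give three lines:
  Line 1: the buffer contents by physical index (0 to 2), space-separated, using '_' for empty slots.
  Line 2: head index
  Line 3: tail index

write(10): buf=[10 _ _], head=0, tail=1, size=1
read(): buf=[_ _ _], head=1, tail=1, size=0
write(81): buf=[_ 81 _], head=1, tail=2, size=1
read(): buf=[_ _ _], head=2, tail=2, size=0
write(98): buf=[_ _ 98], head=2, tail=0, size=1
write(26): buf=[26 _ 98], head=2, tail=1, size=2
write(17): buf=[26 17 98], head=2, tail=2, size=3
read(): buf=[26 17 _], head=0, tail=2, size=2

Answer: 26 17 _
0
2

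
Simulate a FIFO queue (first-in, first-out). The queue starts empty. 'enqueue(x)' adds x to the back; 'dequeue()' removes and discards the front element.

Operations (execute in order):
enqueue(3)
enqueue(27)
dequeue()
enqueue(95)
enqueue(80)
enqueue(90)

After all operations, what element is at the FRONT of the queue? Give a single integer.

enqueue(3): queue = [3]
enqueue(27): queue = [3, 27]
dequeue(): queue = [27]
enqueue(95): queue = [27, 95]
enqueue(80): queue = [27, 95, 80]
enqueue(90): queue = [27, 95, 80, 90]

Answer: 27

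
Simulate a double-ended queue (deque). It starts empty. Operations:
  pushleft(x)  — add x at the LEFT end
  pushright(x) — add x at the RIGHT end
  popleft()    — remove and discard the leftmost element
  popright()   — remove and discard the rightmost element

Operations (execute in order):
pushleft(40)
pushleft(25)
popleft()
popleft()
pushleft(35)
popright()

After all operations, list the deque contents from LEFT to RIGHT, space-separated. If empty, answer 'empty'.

pushleft(40): [40]
pushleft(25): [25, 40]
popleft(): [40]
popleft(): []
pushleft(35): [35]
popright(): []

Answer: empty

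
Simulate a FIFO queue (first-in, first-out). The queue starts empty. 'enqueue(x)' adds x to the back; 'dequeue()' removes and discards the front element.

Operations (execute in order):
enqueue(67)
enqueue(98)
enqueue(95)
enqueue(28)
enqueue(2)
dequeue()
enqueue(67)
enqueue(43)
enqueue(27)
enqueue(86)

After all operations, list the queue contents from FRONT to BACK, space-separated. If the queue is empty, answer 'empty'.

Answer: 98 95 28 2 67 43 27 86

Derivation:
enqueue(67): [67]
enqueue(98): [67, 98]
enqueue(95): [67, 98, 95]
enqueue(28): [67, 98, 95, 28]
enqueue(2): [67, 98, 95, 28, 2]
dequeue(): [98, 95, 28, 2]
enqueue(67): [98, 95, 28, 2, 67]
enqueue(43): [98, 95, 28, 2, 67, 43]
enqueue(27): [98, 95, 28, 2, 67, 43, 27]
enqueue(86): [98, 95, 28, 2, 67, 43, 27, 86]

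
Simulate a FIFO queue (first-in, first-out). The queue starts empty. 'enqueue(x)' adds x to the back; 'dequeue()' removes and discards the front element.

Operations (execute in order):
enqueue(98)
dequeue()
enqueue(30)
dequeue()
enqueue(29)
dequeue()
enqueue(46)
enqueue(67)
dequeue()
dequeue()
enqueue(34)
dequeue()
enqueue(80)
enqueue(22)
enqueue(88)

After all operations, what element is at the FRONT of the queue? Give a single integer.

enqueue(98): queue = [98]
dequeue(): queue = []
enqueue(30): queue = [30]
dequeue(): queue = []
enqueue(29): queue = [29]
dequeue(): queue = []
enqueue(46): queue = [46]
enqueue(67): queue = [46, 67]
dequeue(): queue = [67]
dequeue(): queue = []
enqueue(34): queue = [34]
dequeue(): queue = []
enqueue(80): queue = [80]
enqueue(22): queue = [80, 22]
enqueue(88): queue = [80, 22, 88]

Answer: 80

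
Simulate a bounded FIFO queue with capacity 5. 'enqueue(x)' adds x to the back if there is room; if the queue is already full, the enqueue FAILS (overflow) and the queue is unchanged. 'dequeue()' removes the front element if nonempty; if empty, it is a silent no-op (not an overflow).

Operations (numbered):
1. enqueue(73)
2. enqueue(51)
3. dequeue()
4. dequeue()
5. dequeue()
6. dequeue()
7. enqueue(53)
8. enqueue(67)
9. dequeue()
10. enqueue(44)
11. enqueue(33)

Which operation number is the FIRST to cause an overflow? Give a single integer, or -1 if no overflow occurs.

1. enqueue(73): size=1
2. enqueue(51): size=2
3. dequeue(): size=1
4. dequeue(): size=0
5. dequeue(): empty, no-op, size=0
6. dequeue(): empty, no-op, size=0
7. enqueue(53): size=1
8. enqueue(67): size=2
9. dequeue(): size=1
10. enqueue(44): size=2
11. enqueue(33): size=3

Answer: -1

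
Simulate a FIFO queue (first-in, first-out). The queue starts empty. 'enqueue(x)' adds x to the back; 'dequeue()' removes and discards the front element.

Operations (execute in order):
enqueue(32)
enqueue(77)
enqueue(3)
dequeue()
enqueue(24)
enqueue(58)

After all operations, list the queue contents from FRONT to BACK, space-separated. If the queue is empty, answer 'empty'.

Answer: 77 3 24 58

Derivation:
enqueue(32): [32]
enqueue(77): [32, 77]
enqueue(3): [32, 77, 3]
dequeue(): [77, 3]
enqueue(24): [77, 3, 24]
enqueue(58): [77, 3, 24, 58]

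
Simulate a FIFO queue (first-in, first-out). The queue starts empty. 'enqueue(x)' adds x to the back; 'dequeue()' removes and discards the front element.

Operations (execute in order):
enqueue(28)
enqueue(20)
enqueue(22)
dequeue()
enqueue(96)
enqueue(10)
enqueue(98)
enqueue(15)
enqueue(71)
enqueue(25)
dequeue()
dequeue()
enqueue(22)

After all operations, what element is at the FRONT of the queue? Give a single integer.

Answer: 96

Derivation:
enqueue(28): queue = [28]
enqueue(20): queue = [28, 20]
enqueue(22): queue = [28, 20, 22]
dequeue(): queue = [20, 22]
enqueue(96): queue = [20, 22, 96]
enqueue(10): queue = [20, 22, 96, 10]
enqueue(98): queue = [20, 22, 96, 10, 98]
enqueue(15): queue = [20, 22, 96, 10, 98, 15]
enqueue(71): queue = [20, 22, 96, 10, 98, 15, 71]
enqueue(25): queue = [20, 22, 96, 10, 98, 15, 71, 25]
dequeue(): queue = [22, 96, 10, 98, 15, 71, 25]
dequeue(): queue = [96, 10, 98, 15, 71, 25]
enqueue(22): queue = [96, 10, 98, 15, 71, 25, 22]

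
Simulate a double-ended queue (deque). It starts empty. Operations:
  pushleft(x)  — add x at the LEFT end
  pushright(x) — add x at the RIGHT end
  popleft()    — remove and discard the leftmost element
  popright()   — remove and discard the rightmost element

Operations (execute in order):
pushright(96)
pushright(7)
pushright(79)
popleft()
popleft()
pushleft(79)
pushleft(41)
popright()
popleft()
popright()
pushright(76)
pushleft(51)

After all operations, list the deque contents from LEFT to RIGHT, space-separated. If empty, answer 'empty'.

Answer: 51 76

Derivation:
pushright(96): [96]
pushright(7): [96, 7]
pushright(79): [96, 7, 79]
popleft(): [7, 79]
popleft(): [79]
pushleft(79): [79, 79]
pushleft(41): [41, 79, 79]
popright(): [41, 79]
popleft(): [79]
popright(): []
pushright(76): [76]
pushleft(51): [51, 76]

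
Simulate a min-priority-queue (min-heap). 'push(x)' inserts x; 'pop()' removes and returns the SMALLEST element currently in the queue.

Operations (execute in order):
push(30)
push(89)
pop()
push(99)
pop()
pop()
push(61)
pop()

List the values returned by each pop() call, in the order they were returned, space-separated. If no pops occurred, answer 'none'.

Answer: 30 89 99 61

Derivation:
push(30): heap contents = [30]
push(89): heap contents = [30, 89]
pop() → 30: heap contents = [89]
push(99): heap contents = [89, 99]
pop() → 89: heap contents = [99]
pop() → 99: heap contents = []
push(61): heap contents = [61]
pop() → 61: heap contents = []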